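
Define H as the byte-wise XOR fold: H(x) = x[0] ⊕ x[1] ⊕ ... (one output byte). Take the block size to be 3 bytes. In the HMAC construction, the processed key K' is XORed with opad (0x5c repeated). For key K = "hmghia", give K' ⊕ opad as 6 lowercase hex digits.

Key "hmghia" = 68 6d 67 68 69 61 is 6 bytes > B = 3, so hash it first: H(key) = 02, then zero-pad to 3 bytes: K' = 02 00 00.
XOR each byte with 0x5c: 02⊕5c=5e, 00⊕5c=5c, 00⊕5c=5c.

5e5c5c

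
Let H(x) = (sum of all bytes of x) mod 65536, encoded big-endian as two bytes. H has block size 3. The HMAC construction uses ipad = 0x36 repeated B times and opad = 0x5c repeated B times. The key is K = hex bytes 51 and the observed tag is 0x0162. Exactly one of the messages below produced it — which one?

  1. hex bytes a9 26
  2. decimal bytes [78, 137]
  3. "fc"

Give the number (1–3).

3

Key hex bytes 51 is 1 byte ≤ B = 3; zero-pad to 3 bytes: K' = 51 00 00.
K' ⊕ ipad = 67 36 36; K' ⊕ opad = 0d 5c 5c.
m1: inner = H(67 36 36 a9 26) = 01 a2; tag = H(0d 5c 5c 01 a2) = 0168
m2: inner = H(67 36 36 4e 89) = 01 aa; tag = H(0d 5c 5c 01 aa) = 0170
m3: inner = H(67 36 36 66 63) = 01 9c; tag = H(0d 5c 5c 01 9c) = 0162 ← matches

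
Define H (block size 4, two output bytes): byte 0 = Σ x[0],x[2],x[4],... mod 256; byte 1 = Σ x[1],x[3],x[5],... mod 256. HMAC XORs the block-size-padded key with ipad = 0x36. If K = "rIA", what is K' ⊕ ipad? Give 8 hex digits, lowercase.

447f7736

Key "rIA" = 72 49 41 is 3 bytes ≤ B = 4; zero-pad to 4 bytes: K' = 72 49 41 00.
XOR each byte with 0x36: 72⊕36=44, 49⊕36=7f, 41⊕36=77, 00⊕36=36.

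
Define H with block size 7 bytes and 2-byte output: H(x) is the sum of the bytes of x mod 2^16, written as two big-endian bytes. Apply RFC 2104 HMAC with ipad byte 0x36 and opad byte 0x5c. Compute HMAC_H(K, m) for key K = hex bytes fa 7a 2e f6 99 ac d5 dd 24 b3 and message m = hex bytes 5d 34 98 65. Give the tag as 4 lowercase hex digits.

Key hex bytes fa 7a 2e f6 99 ac d5 dd 24 b3 is 10 bytes > B = 7, so hash it first: H(key) = 06 66, then zero-pad to 7 bytes: K' = 06 66 00 00 00 00 00.
K' ⊕ ipad = 30 50 36 36 36 36 36.  K' ⊕ opad = 5a 3a 5c 5c 5c 5c 5c.
Inner input = (K'⊕ipad) ∥ m = 30 50 36 36 36 36 36 ∥ 5d 34 98 65.
Inner hash: sum = 48+80+54+54+54+54+54+93+52+152+101 = 796 → 03 1c.
Outer input = (K'⊕opad) ∥ inner = 5a 3a 5c 5c 5c 5c 5c ∥ 03 1c.
Outer hash (tag): sum = 90+58+92+92+92+92+92+3+28 = 639 → 02 7f.

027f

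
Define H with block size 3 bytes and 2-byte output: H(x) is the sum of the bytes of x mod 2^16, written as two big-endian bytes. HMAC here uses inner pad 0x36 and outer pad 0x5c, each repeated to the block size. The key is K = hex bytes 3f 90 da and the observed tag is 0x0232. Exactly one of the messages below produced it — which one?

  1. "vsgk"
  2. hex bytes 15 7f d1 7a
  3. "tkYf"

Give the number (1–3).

2

Key hex bytes 3f 90 da is exactly B = 3 bytes: K' = 3f 90 da.
K' ⊕ ipad = 09 a6 ec; K' ⊕ opad = 63 cc 86.
m1: inner = H(09 a6 ec 76 73 67 6b) = 03 56; tag = H(63 cc 86 03 56) = 020e
m2: inner = H(09 a6 ec 15 7f d1 7a) = 03 7a; tag = H(63 cc 86 03 7a) = 0232 ← matches
m3: inner = H(09 a6 ec 74 6b 59 66) = 03 39; tag = H(63 cc 86 03 39) = 01f1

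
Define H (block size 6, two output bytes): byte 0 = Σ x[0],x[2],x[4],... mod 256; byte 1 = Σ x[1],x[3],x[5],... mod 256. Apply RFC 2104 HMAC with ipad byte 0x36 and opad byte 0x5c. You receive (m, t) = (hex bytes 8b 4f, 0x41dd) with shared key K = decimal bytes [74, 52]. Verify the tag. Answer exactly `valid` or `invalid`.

valid

Key decimal bytes [74, 52] = 4a 34 is 2 bytes ≤ B = 6; zero-pad to 6 bytes: K' = 4a 34 00 00 00 00.
K' ⊕ ipad = 7c 02 36 36 36 36; K' ⊕ opad = 16 68 5c 5c 5c 5c.
Inner hash: even-index sum = 371 mod 256 = 115; odd-index sum = 189 mod 256 = 189 → 73 bd.
Outer hash (recomputed tag): even-index sum = 321 mod 256 = 65; odd-index sum = 477 mod 256 = 221 → 41 dd.
Recomputed tag = 41dd; claimed = 41dd → match.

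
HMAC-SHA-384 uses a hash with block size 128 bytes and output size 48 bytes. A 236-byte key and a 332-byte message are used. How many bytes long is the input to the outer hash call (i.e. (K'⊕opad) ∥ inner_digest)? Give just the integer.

Key is 236 > 128 bytes, so it is hashed to 48 bytes then zero-padded to 128: |K'| = 128.
Outer input = (K'⊕opad) ∥ H(inner) → 128 + 48 = 176 bytes.

176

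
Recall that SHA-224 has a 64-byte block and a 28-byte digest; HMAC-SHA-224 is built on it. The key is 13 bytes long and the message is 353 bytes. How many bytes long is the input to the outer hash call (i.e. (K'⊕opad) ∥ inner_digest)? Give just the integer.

Key is 13 ≤ 64 bytes, zero-padded: |K'| = 64.
Outer input = (K'⊕opad) ∥ H(inner) → 64 + 28 = 92 bytes.

92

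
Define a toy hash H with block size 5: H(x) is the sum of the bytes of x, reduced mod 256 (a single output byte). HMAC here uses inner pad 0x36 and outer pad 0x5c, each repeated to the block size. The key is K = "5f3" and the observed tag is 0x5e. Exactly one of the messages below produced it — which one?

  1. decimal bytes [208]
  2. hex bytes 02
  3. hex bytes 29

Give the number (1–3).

1

Key "5f3" = 35 66 33 is 3 bytes ≤ B = 5; zero-pad to 5 bytes: K' = 35 66 33 00 00.
K' ⊕ ipad = 03 50 05 36 36; K' ⊕ opad = 69 3a 6f 5c 5c.
m1: inner = H(03 50 05 36 36 d0) = 94; tag = H(69 3a 6f 5c 5c 94) = 5e ← matches
m2: inner = H(03 50 05 36 36 02) = c6; tag = H(69 3a 6f 5c 5c c6) = 90
m3: inner = H(03 50 05 36 36 29) = ed; tag = H(69 3a 6f 5c 5c ed) = b7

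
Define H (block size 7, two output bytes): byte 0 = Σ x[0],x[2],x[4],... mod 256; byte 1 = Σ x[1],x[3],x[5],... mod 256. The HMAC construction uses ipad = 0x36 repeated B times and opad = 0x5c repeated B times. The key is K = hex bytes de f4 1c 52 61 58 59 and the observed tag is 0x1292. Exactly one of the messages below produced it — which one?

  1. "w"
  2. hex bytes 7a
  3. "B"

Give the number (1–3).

2

Key hex bytes de f4 1c 52 61 58 59 is exactly B = 7 bytes: K' = de f4 1c 52 61 58 59.
K' ⊕ ipad = e8 c2 2a 64 57 6e 6f; K' ⊕ opad = 82 a8 40 0e 3d 04 05.
m1: inner = H(e8 c2 2a 64 57 6e 6f 77) = d8 0b; tag = H(82 a8 40 0e 3d 04 05 d8 0b) = 0f92
m2: inner = H(e8 c2 2a 64 57 6e 6f 7a) = d8 0e; tag = H(82 a8 40 0e 3d 04 05 d8 0e) = 1292 ← matches
m3: inner = H(e8 c2 2a 64 57 6e 6f 42) = d8 d6; tag = H(82 a8 40 0e 3d 04 05 d8 d6) = da92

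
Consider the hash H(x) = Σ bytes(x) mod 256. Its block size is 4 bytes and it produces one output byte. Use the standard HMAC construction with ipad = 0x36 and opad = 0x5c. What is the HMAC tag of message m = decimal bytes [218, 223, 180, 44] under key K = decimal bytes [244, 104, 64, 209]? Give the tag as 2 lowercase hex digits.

Key decimal bytes [244, 104, 64, 209] = f4 68 40 d1 is exactly B = 4 bytes: K' = f4 68 40 d1.
K' ⊕ ipad = c2 5e 76 e7.  K' ⊕ opad = a8 34 1c 8d.
Inner input = (K'⊕ipad) ∥ m = c2 5e 76 e7 ∥ da df b4 2c.
Inner hash: sum = 194+94+118+231+218+223+180+44 = 1302; mod 256 = 22 → 16.
Outer input = (K'⊕opad) ∥ inner = a8 34 1c 8d ∥ 16.
Outer hash (tag): sum = 168+52+28+141+22 = 411; mod 256 = 155 → 9b.

9b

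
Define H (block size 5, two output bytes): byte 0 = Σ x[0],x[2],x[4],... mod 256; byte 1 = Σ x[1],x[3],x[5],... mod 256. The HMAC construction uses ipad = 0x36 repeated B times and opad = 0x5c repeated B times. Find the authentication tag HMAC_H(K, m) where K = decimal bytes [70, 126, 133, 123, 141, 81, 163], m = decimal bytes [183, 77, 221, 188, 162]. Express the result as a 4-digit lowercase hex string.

47b4

Key decimal bytes [70, 126, 133, 123, 141, 81, 163] = 46 7e 85 7b 8d 51 a3 is 7 bytes > B = 5, so hash it first: H(key) = fb 4a, then zero-pad to 5 bytes: K' = fb 4a 00 00 00.
K' ⊕ ipad = cd 7c 36 36 36.  K' ⊕ opad = a7 16 5c 5c 5c.
Inner input = (K'⊕ipad) ∥ m = cd 7c 36 36 36 ∥ b7 4d dd bc a2.
Inner hash: even-index sum = 578 mod 256 = 66; odd-index sum = 744 mod 256 = 232 → 42 e8.
Outer input = (K'⊕opad) ∥ inner = a7 16 5c 5c 5c ∥ 42 e8.
Outer hash (tag): even-index sum = 583 mod 256 = 71; odd-index sum = 180 mod 256 = 180 → 47 b4.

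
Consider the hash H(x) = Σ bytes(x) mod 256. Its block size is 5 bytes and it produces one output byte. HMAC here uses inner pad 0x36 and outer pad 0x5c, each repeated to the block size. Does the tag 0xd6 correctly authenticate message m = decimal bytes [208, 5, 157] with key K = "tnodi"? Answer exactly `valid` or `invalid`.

invalid

Key "tnodi" = 74 6e 6f 64 69 is exactly B = 5 bytes: K' = 74 6e 6f 64 69.
K' ⊕ ipad = 42 58 59 52 5f; K' ⊕ opad = 28 32 33 38 35.
Inner hash: sum = 66+88+89+82+95+208+5+157 = 790; mod 256 = 22 → 16.
Outer hash (recomputed tag): sum = 40+50+51+56+53+22 = 272; mod 256 = 16 → 10.
Recomputed tag = 10; claimed = d6 → mismatch.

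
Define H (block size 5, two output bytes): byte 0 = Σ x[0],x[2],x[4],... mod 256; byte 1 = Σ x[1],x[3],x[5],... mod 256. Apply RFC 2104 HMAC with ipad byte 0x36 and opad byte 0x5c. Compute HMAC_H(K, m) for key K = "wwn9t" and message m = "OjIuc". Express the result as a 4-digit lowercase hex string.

Key "wwn9t" = 77 77 6e 39 74 is exactly B = 5 bytes: K' = 77 77 6e 39 74.
K' ⊕ ipad = 41 41 58 0f 42.  K' ⊕ opad = 2b 2b 32 65 28.
Inner input = (K'⊕ipad) ∥ m = 41 41 58 0f 42 ∥ 4f 6a 49 75 63.
Inner hash: even-index sum = 442 mod 256 = 186; odd-index sum = 331 mod 256 = 75 → ba 4b.
Outer input = (K'⊕opad) ∥ inner = 2b 2b 32 65 28 ∥ ba 4b.
Outer hash (tag): even-index sum = 208 mod 256 = 208; odd-index sum = 330 mod 256 = 74 → d0 4a.

d04a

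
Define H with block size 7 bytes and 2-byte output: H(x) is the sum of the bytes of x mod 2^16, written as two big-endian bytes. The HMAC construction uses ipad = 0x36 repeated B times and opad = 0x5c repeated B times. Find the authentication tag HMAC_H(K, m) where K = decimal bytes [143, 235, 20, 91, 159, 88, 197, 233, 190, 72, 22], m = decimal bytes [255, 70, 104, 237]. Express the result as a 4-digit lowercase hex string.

0396

Key decimal bytes [143, 235, 20, 91, 159, 88, 197, 233, 190, 72, 22] = 8f eb 14 5b 9f 58 c5 e9 be 48 16 is 11 bytes > B = 7, so hash it first: H(key) = 05 aa, then zero-pad to 7 bytes: K' = 05 aa 00 00 00 00 00.
K' ⊕ ipad = 33 9c 36 36 36 36 36.  K' ⊕ opad = 59 f6 5c 5c 5c 5c 5c.
Inner input = (K'⊕ipad) ∥ m = 33 9c 36 36 36 36 36 ∥ ff 46 68 ed.
Inner hash: sum = 51+156+54+54+54+54+54+255+70+104+237 = 1143 → 04 77.
Outer input = (K'⊕opad) ∥ inner = 59 f6 5c 5c 5c 5c 5c ∥ 04 77.
Outer hash (tag): sum = 89+246+92+92+92+92+92+4+119 = 918 → 03 96.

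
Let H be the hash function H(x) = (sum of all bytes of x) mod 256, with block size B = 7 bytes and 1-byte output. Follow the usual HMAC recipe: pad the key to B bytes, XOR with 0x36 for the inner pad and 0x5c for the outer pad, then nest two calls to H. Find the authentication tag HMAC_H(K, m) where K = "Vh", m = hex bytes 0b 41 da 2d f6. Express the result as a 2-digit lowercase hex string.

Key "Vh" = 56 68 is 2 bytes ≤ B = 7; zero-pad to 7 bytes: K' = 56 68 00 00 00 00 00.
K' ⊕ ipad = 60 5e 36 36 36 36 36.  K' ⊕ opad = 0a 34 5c 5c 5c 5c 5c.
Inner input = (K'⊕ipad) ∥ m = 60 5e 36 36 36 36 36 ∥ 0b 41 da 2d f6.
Inner hash: sum = 96+94+54+54+54+54+54+11+65+218+45+246 = 1045; mod 256 = 21 → 15.
Outer input = (K'⊕opad) ∥ inner = 0a 34 5c 5c 5c 5c 5c ∥ 15.
Outer hash (tag): sum = 10+52+92+92+92+92+92+21 = 543; mod 256 = 31 → 1f.

1f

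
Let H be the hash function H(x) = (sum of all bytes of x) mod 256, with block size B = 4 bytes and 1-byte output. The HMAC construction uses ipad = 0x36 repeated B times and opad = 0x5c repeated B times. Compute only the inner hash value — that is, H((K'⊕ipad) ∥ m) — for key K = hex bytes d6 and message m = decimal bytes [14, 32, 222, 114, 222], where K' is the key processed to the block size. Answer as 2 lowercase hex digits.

de

Key hex bytes d6 is 1 byte ≤ B = 4; zero-pad to 4 bytes: K' = d6 00 00 00.
K' ⊕ ipad = e0 36 36 36.
Inner input = e0 36 36 36 ∥ 0e 20 de 72 de.
Inner hash: sum = 224+54+54+54+14+32+222+114+222 = 990; mod 256 = 222 → de.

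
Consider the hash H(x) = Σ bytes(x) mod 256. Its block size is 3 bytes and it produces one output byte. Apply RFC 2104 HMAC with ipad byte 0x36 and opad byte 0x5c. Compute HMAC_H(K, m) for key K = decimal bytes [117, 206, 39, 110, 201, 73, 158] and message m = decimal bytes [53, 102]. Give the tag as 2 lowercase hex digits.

Key decimal bytes [117, 206, 39, 110, 201, 73, 158] = 75 ce 27 6e c9 49 9e is 7 bytes > B = 3, so hash it first: H(key) = 88, then zero-pad to 3 bytes: K' = 88 00 00.
K' ⊕ ipad = be 36 36.  K' ⊕ opad = d4 5c 5c.
Inner input = (K'⊕ipad) ∥ m = be 36 36 ∥ 35 66.
Inner hash: sum = 190+54+54+53+102 = 453; mod 256 = 197 → c5.
Outer input = (K'⊕opad) ∥ inner = d4 5c 5c ∥ c5.
Outer hash (tag): sum = 212+92+92+197 = 593; mod 256 = 81 → 51.

51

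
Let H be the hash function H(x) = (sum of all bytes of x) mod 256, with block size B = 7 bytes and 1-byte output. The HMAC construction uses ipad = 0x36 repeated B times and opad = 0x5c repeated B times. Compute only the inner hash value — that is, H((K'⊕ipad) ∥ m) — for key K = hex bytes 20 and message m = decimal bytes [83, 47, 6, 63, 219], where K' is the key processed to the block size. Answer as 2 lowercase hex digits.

Key hex bytes 20 is 1 byte ≤ B = 7; zero-pad to 7 bytes: K' = 20 00 00 00 00 00 00.
K' ⊕ ipad = 16 36 36 36 36 36 36.
Inner input = 16 36 36 36 36 36 36 ∥ 53 2f 06 3f db.
Inner hash: sum = 22+54+54+54+54+54+54+83+47+6+63+219 = 764; mod 256 = 252 → fc.

fc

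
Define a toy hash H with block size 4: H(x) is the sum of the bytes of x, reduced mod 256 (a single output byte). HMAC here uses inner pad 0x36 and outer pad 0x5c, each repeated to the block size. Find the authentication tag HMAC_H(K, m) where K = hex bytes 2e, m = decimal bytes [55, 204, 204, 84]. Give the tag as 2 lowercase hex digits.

63

Key hex bytes 2e is 1 byte ≤ B = 4; zero-pad to 4 bytes: K' = 2e 00 00 00.
K' ⊕ ipad = 18 36 36 36.  K' ⊕ opad = 72 5c 5c 5c.
Inner input = (K'⊕ipad) ∥ m = 18 36 36 36 ∥ 37 cc cc 54.
Inner hash: sum = 24+54+54+54+55+204+204+84 = 733; mod 256 = 221 → dd.
Outer input = (K'⊕opad) ∥ inner = 72 5c 5c 5c ∥ dd.
Outer hash (tag): sum = 114+92+92+92+221 = 611; mod 256 = 99 → 63.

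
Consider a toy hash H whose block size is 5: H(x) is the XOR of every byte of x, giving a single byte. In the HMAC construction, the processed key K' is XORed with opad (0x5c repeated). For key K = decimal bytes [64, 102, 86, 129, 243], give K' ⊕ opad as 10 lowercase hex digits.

1c3a0addaf

Key decimal bytes [64, 102, 86, 129, 243] = 40 66 56 81 f3 is exactly B = 5 bytes: K' = 40 66 56 81 f3.
XOR each byte with 0x5c: 40⊕5c=1c, 66⊕5c=3a, 56⊕5c=0a, 81⊕5c=dd, f3⊕5c=af.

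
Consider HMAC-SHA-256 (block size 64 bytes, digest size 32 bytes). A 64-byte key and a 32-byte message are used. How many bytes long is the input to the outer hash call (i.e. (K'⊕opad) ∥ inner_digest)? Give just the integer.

96

Key is 64 ≤ 64 bytes, zero-padded: |K'| = 64.
Outer input = (K'⊕opad) ∥ H(inner) → 64 + 32 = 96 bytes.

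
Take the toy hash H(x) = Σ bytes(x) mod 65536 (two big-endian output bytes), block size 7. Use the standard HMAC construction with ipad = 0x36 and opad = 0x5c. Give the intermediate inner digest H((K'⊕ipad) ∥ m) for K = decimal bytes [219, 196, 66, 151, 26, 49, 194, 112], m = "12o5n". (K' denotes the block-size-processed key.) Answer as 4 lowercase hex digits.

037b

Key decimal bytes [219, 196, 66, 151, 26, 49, 194, 112] = db c4 42 97 1a 31 c2 70 is 8 bytes > B = 7, so hash it first: H(key) = 03 f5, then zero-pad to 7 bytes: K' = 03 f5 00 00 00 00 00.
K' ⊕ ipad = 35 c3 36 36 36 36 36.
Inner input = 35 c3 36 36 36 36 36 ∥ 31 32 6f 35 6e.
Inner hash: sum = 53+195+54+54+54+54+54+49+50+111+53+110 = 891 → 03 7b.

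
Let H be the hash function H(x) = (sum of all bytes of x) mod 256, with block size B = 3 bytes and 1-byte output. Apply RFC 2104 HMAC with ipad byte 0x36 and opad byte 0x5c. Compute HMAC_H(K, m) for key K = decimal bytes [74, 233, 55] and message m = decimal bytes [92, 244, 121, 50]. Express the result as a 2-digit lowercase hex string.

Key decimal bytes [74, 233, 55] = 4a e9 37 is exactly B = 3 bytes: K' = 4a e9 37.
K' ⊕ ipad = 7c df 01.  K' ⊕ opad = 16 b5 6b.
Inner input = (K'⊕ipad) ∥ m = 7c df 01 ∥ 5c f4 79 32.
Inner hash: sum = 124+223+1+92+244+121+50 = 855; mod 256 = 87 → 57.
Outer input = (K'⊕opad) ∥ inner = 16 b5 6b ∥ 57.
Outer hash (tag): sum = 22+181+107+87 = 397; mod 256 = 141 → 8d.

8d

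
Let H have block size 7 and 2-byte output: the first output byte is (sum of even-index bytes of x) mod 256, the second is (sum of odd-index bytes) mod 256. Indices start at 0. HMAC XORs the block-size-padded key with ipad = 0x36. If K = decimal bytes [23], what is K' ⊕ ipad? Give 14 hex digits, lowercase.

Key decimal bytes [23] = 17 is 1 byte ≤ B = 7; zero-pad to 7 bytes: K' = 17 00 00 00 00 00 00.
XOR each byte with 0x36: 17⊕36=21, 00⊕36=36, 00⊕36=36, 00⊕36=36, 00⊕36=36, 00⊕36=36, 00⊕36=36.

21363636363636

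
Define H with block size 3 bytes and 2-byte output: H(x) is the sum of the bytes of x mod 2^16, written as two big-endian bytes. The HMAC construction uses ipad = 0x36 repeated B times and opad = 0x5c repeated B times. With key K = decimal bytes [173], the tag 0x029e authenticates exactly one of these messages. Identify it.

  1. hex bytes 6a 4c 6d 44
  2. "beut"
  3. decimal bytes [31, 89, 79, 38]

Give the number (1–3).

Key decimal bytes [173] = ad is 1 byte ≤ B = 3; zero-pad to 3 bytes: K' = ad 00 00.
K' ⊕ ipad = 9b 36 36; K' ⊕ opad = f1 5c 5c.
m1: inner = H(9b 36 36 6a 4c 6d 44) = 02 6e; tag = H(f1 5c 5c 02 6e) = 0219
m2: inner = H(9b 36 36 62 65 75 74) = 02 b7; tag = H(f1 5c 5c 02 b7) = 0262
m3: inner = H(9b 36 36 1f 59 4f 26) = 01 f4; tag = H(f1 5c 5c 01 f4) = 029e ← matches

3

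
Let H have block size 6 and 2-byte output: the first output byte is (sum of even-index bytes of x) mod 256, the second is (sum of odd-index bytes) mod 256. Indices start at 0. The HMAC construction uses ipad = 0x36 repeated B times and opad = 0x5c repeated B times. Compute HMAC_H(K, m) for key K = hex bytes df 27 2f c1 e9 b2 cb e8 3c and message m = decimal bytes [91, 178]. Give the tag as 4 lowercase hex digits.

e968

Key hex bytes df 27 2f c1 e9 b2 cb e8 3c is 9 bytes > B = 6, so hash it first: H(key) = fe 82, then zero-pad to 6 bytes: K' = fe 82 00 00 00 00.
K' ⊕ ipad = c8 b4 36 36 36 36.  K' ⊕ opad = a2 de 5c 5c 5c 5c.
Inner input = (K'⊕ipad) ∥ m = c8 b4 36 36 36 36 ∥ 5b b2.
Inner hash: even-index sum = 399 mod 256 = 143; odd-index sum = 466 mod 256 = 210 → 8f d2.
Outer input = (K'⊕opad) ∥ inner = a2 de 5c 5c 5c 5c ∥ 8f d2.
Outer hash (tag): even-index sum = 489 mod 256 = 233; odd-index sum = 616 mod 256 = 104 → e9 68.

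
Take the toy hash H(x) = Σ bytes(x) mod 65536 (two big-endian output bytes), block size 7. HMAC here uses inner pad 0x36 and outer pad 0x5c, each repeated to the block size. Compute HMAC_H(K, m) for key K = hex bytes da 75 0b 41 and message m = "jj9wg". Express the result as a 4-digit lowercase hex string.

02ab

Key hex bytes da 75 0b 41 is 4 bytes ≤ B = 7; zero-pad to 7 bytes: K' = da 75 0b 41 00 00 00.
K' ⊕ ipad = ec 43 3d 77 36 36 36.  K' ⊕ opad = 86 29 57 1d 5c 5c 5c.
Inner input = (K'⊕ipad) ∥ m = ec 43 3d 77 36 36 36 ∥ 6a 6a 39 77 67.
Inner hash: sum = 236+67+61+119+54+54+54+106+106+57+119+103 = 1136 → 04 70.
Outer input = (K'⊕opad) ∥ inner = 86 29 57 1d 5c 5c 5c ∥ 04 70.
Outer hash (tag): sum = 134+41+87+29+92+92+92+4+112 = 683 → 02 ab.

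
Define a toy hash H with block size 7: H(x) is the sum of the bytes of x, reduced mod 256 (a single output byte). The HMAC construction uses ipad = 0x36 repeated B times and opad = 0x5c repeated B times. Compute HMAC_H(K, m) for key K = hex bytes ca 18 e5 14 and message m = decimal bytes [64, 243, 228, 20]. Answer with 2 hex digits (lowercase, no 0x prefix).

db

Key hex bytes ca 18 e5 14 is 4 bytes ≤ B = 7; zero-pad to 7 bytes: K' = ca 18 e5 14 00 00 00.
K' ⊕ ipad = fc 2e d3 22 36 36 36.  K' ⊕ opad = 96 44 b9 48 5c 5c 5c.
Inner input = (K'⊕ipad) ∥ m = fc 2e d3 22 36 36 36 ∥ 40 f3 e4 14.
Inner hash: sum = 252+46+211+34+54+54+54+64+243+228+20 = 1260; mod 256 = 236 → ec.
Outer input = (K'⊕opad) ∥ inner = 96 44 b9 48 5c 5c 5c ∥ ec.
Outer hash (tag): sum = 150+68+185+72+92+92+92+236 = 987; mod 256 = 219 → db.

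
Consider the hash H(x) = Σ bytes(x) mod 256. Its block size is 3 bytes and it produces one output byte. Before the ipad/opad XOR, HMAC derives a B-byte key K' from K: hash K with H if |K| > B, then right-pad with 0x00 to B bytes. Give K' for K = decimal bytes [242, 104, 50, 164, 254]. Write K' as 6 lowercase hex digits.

2e0000

|K| = 5 > B = 3, so first hash the key.
H(K): sum = 242+104+50+164+254 = 814; mod 256 = 46 → 2e.
Zero-pad H(K) = 2e to 3 bytes: K' = 2e 00 00.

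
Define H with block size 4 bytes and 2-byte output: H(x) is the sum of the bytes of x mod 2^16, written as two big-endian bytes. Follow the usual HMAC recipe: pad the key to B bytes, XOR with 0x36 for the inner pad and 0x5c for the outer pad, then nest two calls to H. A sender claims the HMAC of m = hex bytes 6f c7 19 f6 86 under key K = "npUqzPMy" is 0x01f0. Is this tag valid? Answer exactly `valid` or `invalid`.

Key "npUqzPMy" = 6e 70 55 71 7a 50 4d 79 is 8 bytes > B = 4, so hash it first: H(key) = 03 34, then zero-pad to 4 bytes: K' = 03 34 00 00.
K' ⊕ ipad = 35 02 36 36; K' ⊕ opad = 5f 68 5c 5c.
Inner hash: sum = 53+2+54+54+111+199+25+246+134 = 878 → 03 6e.
Outer hash (recomputed tag): sum = 95+104+92+92+3+110 = 496 → 01 f0.
Recomputed tag = 01f0; claimed = 01f0 → match.

valid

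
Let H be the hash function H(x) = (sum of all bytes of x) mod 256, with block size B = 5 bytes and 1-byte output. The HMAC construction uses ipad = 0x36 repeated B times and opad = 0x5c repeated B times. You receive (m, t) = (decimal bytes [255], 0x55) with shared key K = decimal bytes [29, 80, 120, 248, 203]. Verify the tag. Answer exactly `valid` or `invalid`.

valid

Key decimal bytes [29, 80, 120, 248, 203] = 1d 50 78 f8 cb is exactly B = 5 bytes: K' = 1d 50 78 f8 cb.
K' ⊕ ipad = 2b 66 4e ce fd; K' ⊕ opad = 41 0c 24 a4 97.
Inner hash: sum = 43+102+78+206+253+255 = 937; mod 256 = 169 → a9.
Outer hash (recomputed tag): sum = 65+12+36+164+151+169 = 597; mod 256 = 85 → 55.
Recomputed tag = 55; claimed = 55 → match.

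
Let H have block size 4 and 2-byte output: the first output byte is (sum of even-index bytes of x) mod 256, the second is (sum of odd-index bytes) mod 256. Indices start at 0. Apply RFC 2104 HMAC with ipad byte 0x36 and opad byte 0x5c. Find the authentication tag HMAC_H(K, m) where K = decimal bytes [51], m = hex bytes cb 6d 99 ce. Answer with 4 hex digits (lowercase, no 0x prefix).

Key decimal bytes [51] = 33 is 1 byte ≤ B = 4; zero-pad to 4 bytes: K' = 33 00 00 00.
K' ⊕ ipad = 05 36 36 36.  K' ⊕ opad = 6f 5c 5c 5c.
Inner input = (K'⊕ipad) ∥ m = 05 36 36 36 ∥ cb 6d 99 ce.
Inner hash: even-index sum = 415 mod 256 = 159; odd-index sum = 423 mod 256 = 167 → 9f a7.
Outer input = (K'⊕opad) ∥ inner = 6f 5c 5c 5c ∥ 9f a7.
Outer hash (tag): even-index sum = 362 mod 256 = 106; odd-index sum = 351 mod 256 = 95 → 6a 5f.

6a5f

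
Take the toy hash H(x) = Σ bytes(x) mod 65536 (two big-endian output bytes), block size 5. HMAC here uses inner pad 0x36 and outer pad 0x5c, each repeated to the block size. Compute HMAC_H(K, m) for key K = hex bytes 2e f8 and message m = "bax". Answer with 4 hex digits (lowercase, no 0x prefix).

02ef

Key hex bytes 2e f8 is 2 bytes ≤ B = 5; zero-pad to 5 bytes: K' = 2e f8 00 00 00.
K' ⊕ ipad = 18 ce 36 36 36.  K' ⊕ opad = 72 a4 5c 5c 5c.
Inner input = (K'⊕ipad) ∥ m = 18 ce 36 36 36 ∥ 62 61 78.
Inner hash: sum = 24+206+54+54+54+98+97+120 = 707 → 02 c3.
Outer input = (K'⊕opad) ∥ inner = 72 a4 5c 5c 5c ∥ 02 c3.
Outer hash (tag): sum = 114+164+92+92+92+2+195 = 751 → 02 ef.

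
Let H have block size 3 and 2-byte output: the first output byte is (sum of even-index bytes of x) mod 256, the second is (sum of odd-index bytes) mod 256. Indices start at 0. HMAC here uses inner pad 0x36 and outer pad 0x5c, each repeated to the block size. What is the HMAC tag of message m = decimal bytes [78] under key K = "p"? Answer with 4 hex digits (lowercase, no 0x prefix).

Key "p" = 70 is 1 byte ≤ B = 3; zero-pad to 3 bytes: K' = 70 00 00.
K' ⊕ ipad = 46 36 36.  K' ⊕ opad = 2c 5c 5c.
Inner input = (K'⊕ipad) ∥ m = 46 36 36 ∥ 4e.
Inner hash: even-index sum = 124 mod 256 = 124; odd-index sum = 132 mod 256 = 132 → 7c 84.
Outer input = (K'⊕opad) ∥ inner = 2c 5c 5c ∥ 7c 84.
Outer hash (tag): even-index sum = 268 mod 256 = 12; odd-index sum = 216 mod 256 = 216 → 0c d8.

0cd8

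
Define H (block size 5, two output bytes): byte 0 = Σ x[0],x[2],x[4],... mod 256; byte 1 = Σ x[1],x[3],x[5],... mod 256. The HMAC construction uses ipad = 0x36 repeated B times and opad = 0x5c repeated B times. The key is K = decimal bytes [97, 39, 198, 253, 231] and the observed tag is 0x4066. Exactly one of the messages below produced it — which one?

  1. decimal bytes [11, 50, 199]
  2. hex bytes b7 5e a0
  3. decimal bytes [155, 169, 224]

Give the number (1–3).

1

Key decimal bytes [97, 39, 198, 253, 231] = 61 27 c6 fd e7 is exactly B = 5 bytes: K' = 61 27 c6 fd e7.
K' ⊕ ipad = 57 11 f0 cb d1; K' ⊕ opad = 3d 7b 9a a1 bb.
m1: inner = H(57 11 f0 cb d1 0b 32 c7) = 4a ae; tag = H(3d 7b 9a a1 bb 4a ae) = 4066 ← matches
m2: inner = H(57 11 f0 cb d1 b7 5e a0) = 76 33; tag = H(3d 7b 9a a1 bb 76 33) = c592
m3: inner = H(57 11 f0 cb d1 9b a9 e0) = c1 57; tag = H(3d 7b 9a a1 bb c1 57) = e9dd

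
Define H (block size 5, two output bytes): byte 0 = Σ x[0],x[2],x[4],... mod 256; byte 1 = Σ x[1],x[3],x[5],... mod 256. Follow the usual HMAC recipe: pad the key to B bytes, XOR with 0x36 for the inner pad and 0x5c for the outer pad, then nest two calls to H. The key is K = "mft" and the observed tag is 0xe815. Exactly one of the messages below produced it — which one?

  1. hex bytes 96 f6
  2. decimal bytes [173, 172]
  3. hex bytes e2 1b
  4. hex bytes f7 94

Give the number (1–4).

Key "mft" = 6d 66 74 is 3 bytes ≤ B = 5; zero-pad to 5 bytes: K' = 6d 66 74 00 00.
K' ⊕ ipad = 5b 50 42 36 36; K' ⊕ opad = 31 3a 28 5c 5c.
m1: inner = H(5b 50 42 36 36 96 f6) = c9 1c; tag = H(31 3a 28 5c 5c c9 1c) = d15f
m2: inner = H(5b 50 42 36 36 ad ac) = 7f 33; tag = H(31 3a 28 5c 5c 7f 33) = e815 ← matches
m3: inner = H(5b 50 42 36 36 e2 1b) = ee 68; tag = H(31 3a 28 5c 5c ee 68) = 1d84
m4: inner = H(5b 50 42 36 36 f7 94) = 67 7d; tag = H(31 3a 28 5c 5c 67 7d) = 32fd

2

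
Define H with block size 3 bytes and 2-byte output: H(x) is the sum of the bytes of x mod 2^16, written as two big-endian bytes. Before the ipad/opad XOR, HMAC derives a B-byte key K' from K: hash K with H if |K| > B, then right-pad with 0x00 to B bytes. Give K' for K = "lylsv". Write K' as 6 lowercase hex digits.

|K| = 5 > B = 3, so first hash the key.
H(K): sum = 108+121+108+115+118 = 570 → 02 3a.
Zero-pad H(K) = 02 3a to 3 bytes: K' = 02 3a 00.

023a00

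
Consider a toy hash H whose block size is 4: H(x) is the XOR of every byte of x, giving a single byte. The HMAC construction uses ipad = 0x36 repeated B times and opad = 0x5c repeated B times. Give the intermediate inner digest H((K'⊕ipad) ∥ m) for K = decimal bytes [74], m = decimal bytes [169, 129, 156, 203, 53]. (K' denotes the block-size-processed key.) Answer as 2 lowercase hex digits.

Key decimal bytes [74] = 4a is 1 byte ≤ B = 4; zero-pad to 4 bytes: K' = 4a 00 00 00.
K' ⊕ ipad = 7c 36 36 36.
Inner input = 7c 36 36 36 ∥ a9 81 9c cb 35.
Inner hash: XOR 7c⊕36⊕36⊕36⊕a9⊕81⊕9c⊕cb⊕35 = 00.

00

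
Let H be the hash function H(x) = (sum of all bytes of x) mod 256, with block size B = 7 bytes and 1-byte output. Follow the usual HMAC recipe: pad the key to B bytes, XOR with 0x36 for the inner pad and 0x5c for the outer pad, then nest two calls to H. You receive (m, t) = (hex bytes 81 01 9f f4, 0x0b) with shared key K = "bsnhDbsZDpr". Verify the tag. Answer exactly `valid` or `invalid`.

Key "bsnhDbsZDpr" = 62 73 6e 68 44 62 73 5a 44 70 72 is 11 bytes > B = 7, so hash it first: H(key) = 44, then zero-pad to 7 bytes: K' = 44 00 00 00 00 00 00.
K' ⊕ ipad = 72 36 36 36 36 36 36; K' ⊕ opad = 18 5c 5c 5c 5c 5c 5c.
Inner hash: sum = 114+54+54+54+54+54+54+129+1+159+244 = 971; mod 256 = 203 → cb.
Outer hash (recomputed tag): sum = 24+92+92+92+92+92+92+203 = 779; mod 256 = 11 → 0b.
Recomputed tag = 0b; claimed = 0b → match.

valid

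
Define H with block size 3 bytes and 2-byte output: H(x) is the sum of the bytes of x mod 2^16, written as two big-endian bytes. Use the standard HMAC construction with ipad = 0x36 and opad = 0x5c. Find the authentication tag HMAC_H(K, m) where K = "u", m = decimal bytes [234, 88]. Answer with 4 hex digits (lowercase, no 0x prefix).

Key "u" = 75 is 1 byte ≤ B = 3; zero-pad to 3 bytes: K' = 75 00 00.
K' ⊕ ipad = 43 36 36.  K' ⊕ opad = 29 5c 5c.
Inner input = (K'⊕ipad) ∥ m = 43 36 36 ∥ ea 58.
Inner hash: sum = 67+54+54+234+88 = 497 → 01 f1.
Outer input = (K'⊕opad) ∥ inner = 29 5c 5c ∥ 01 f1.
Outer hash (tag): sum = 41+92+92+1+241 = 467 → 01 d3.

01d3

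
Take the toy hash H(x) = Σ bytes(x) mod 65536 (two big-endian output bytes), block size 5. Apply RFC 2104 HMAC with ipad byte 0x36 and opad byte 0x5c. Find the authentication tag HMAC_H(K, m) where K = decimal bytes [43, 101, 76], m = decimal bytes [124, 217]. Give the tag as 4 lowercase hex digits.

0225

Key decimal bytes [43, 101, 76] = 2b 65 4c is 3 bytes ≤ B = 5; zero-pad to 5 bytes: K' = 2b 65 4c 00 00.
K' ⊕ ipad = 1d 53 7a 36 36.  K' ⊕ opad = 77 39 10 5c 5c.
Inner input = (K'⊕ipad) ∥ m = 1d 53 7a 36 36 ∥ 7c d9.
Inner hash: sum = 29+83+122+54+54+124+217 = 683 → 02 ab.
Outer input = (K'⊕opad) ∥ inner = 77 39 10 5c 5c ∥ 02 ab.
Outer hash (tag): sum = 119+57+16+92+92+2+171 = 549 → 02 25.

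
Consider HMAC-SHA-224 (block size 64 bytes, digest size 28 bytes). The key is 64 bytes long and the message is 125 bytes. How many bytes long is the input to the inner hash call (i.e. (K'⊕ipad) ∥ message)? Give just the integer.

Key is 64 ≤ 64 bytes, zero-padded: |K'| = 64.
Inner input = (K'⊕ipad) ∥ m → 64 + 125 = 189 bytes.

189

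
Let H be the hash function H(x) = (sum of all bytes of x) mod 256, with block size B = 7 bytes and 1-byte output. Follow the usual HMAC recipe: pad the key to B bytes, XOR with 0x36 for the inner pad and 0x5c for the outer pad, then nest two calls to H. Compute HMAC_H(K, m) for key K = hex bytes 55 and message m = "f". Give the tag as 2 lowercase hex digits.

Key hex bytes 55 is 1 byte ≤ B = 7; zero-pad to 7 bytes: K' = 55 00 00 00 00 00 00.
K' ⊕ ipad = 63 36 36 36 36 36 36.  K' ⊕ opad = 09 5c 5c 5c 5c 5c 5c.
Inner input = (K'⊕ipad) ∥ m = 63 36 36 36 36 36 36 ∥ 66.
Inner hash: sum = 99+54+54+54+54+54+54+102 = 525; mod 256 = 13 → 0d.
Outer input = (K'⊕opad) ∥ inner = 09 5c 5c 5c 5c 5c 5c ∥ 0d.
Outer hash (tag): sum = 9+92+92+92+92+92+92+13 = 574; mod 256 = 62 → 3e.

3e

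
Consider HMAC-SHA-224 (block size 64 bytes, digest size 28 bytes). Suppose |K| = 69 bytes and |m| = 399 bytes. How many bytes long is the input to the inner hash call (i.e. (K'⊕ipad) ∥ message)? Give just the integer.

463

Key is 69 > 64 bytes, so it is hashed to 28 bytes then zero-padded to 64: |K'| = 64.
Inner input = (K'⊕ipad) ∥ m → 64 + 399 = 463 bytes.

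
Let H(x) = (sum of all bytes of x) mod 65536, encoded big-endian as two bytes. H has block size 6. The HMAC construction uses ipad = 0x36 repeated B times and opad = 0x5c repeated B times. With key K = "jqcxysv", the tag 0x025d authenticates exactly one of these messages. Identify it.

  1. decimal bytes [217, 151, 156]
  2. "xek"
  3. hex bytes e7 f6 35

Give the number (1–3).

1

Key "jqcxysv" = 6a 71 63 78 79 73 76 is 7 bytes > B = 6, so hash it first: H(key) = 03 18, then zero-pad to 6 bytes: K' = 03 18 00 00 00 00.
K' ⊕ ipad = 35 2e 36 36 36 36; K' ⊕ opad = 5f 44 5c 5c 5c 5c.
m1: inner = H(35 2e 36 36 36 36 d9 97 9c) = 03 47; tag = H(5f 44 5c 5c 5c 5c 03 47) = 025d ← matches
m2: inner = H(35 2e 36 36 36 36 78 65 6b) = 02 83; tag = H(5f 44 5c 5c 5c 5c 02 83) = 0298
m3: inner = H(35 2e 36 36 36 36 e7 f6 35) = 03 4d; tag = H(5f 44 5c 5c 5c 5c 03 4d) = 0263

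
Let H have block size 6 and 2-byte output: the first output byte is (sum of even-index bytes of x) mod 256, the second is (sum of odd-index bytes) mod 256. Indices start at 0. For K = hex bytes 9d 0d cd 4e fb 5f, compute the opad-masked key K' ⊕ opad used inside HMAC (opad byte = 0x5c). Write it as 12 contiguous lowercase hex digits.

Key hex bytes 9d 0d cd 4e fb 5f is exactly B = 6 bytes: K' = 9d 0d cd 4e fb 5f.
XOR each byte with 0x5c: 9d⊕5c=c1, 0d⊕5c=51, cd⊕5c=91, 4e⊕5c=12, fb⊕5c=a7, 5f⊕5c=03.

c1519112a703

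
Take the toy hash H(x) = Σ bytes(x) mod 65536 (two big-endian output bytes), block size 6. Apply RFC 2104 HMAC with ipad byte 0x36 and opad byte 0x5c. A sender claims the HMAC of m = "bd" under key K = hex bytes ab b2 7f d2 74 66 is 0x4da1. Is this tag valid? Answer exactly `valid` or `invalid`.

Key hex bytes ab b2 7f d2 74 66 is exactly B = 6 bytes: K' = ab b2 7f d2 74 66.
K' ⊕ ipad = 9d 84 49 e4 42 50; K' ⊕ opad = f7 ee 23 8e 28 3a.
Inner hash: sum = 157+132+73+228+66+80+98+100 = 934 → 03 a6.
Outer hash (recomputed tag): sum = 247+238+35+142+40+58+3+166 = 929 → 03 a1.
Recomputed tag = 03a1; claimed = 4da1 → mismatch.

invalid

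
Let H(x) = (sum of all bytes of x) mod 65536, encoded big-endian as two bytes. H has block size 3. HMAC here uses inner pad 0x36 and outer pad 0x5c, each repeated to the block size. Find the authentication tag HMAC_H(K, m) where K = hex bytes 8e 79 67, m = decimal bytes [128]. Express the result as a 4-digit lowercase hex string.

020b

Key hex bytes 8e 79 67 is exactly B = 3 bytes: K' = 8e 79 67.
K' ⊕ ipad = b8 4f 51.  K' ⊕ opad = d2 25 3b.
Inner input = (K'⊕ipad) ∥ m = b8 4f 51 ∥ 80.
Inner hash: sum = 184+79+81+128 = 472 → 01 d8.
Outer input = (K'⊕opad) ∥ inner = d2 25 3b ∥ 01 d8.
Outer hash (tag): sum = 210+37+59+1+216 = 523 → 02 0b.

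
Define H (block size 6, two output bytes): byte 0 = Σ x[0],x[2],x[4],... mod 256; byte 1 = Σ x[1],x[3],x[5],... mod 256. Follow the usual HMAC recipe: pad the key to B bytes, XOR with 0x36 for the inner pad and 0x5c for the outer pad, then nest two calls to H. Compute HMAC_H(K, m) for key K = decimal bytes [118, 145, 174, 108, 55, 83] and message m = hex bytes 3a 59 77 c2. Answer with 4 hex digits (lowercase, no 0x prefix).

118d

Key decimal bytes [118, 145, 174, 108, 55, 83] = 76 91 ae 6c 37 53 is exactly B = 6 bytes: K' = 76 91 ae 6c 37 53.
K' ⊕ ipad = 40 a7 98 5a 01 65.  K' ⊕ opad = 2a cd f2 30 6b 0f.
Inner input = (K'⊕ipad) ∥ m = 40 a7 98 5a 01 65 ∥ 3a 59 77 c2.
Inner hash: even-index sum = 394 mod 256 = 138; odd-index sum = 641 mod 256 = 129 → 8a 81.
Outer input = (K'⊕opad) ∥ inner = 2a cd f2 30 6b 0f ∥ 8a 81.
Outer hash (tag): even-index sum = 529 mod 256 = 17; odd-index sum = 397 mod 256 = 141 → 11 8d.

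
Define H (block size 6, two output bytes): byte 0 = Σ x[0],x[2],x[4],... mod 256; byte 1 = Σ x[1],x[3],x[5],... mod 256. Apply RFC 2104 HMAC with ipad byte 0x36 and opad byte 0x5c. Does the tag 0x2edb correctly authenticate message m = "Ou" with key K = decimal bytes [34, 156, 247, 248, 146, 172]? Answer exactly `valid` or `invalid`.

invalid

Key decimal bytes [34, 156, 247, 248, 146, 172] = 22 9c f7 f8 92 ac is exactly B = 6 bytes: K' = 22 9c f7 f8 92 ac.
K' ⊕ ipad = 14 aa c1 ce a4 9a; K' ⊕ opad = 7e c0 ab a4 ce f0.
Inner hash: even-index sum = 456 mod 256 = 200; odd-index sum = 647 mod 256 = 135 → c8 87.
Outer hash (recomputed tag): even-index sum = 703 mod 256 = 191; odd-index sum = 731 mod 256 = 219 → bf db.
Recomputed tag = bfdb; claimed = 2edb → mismatch.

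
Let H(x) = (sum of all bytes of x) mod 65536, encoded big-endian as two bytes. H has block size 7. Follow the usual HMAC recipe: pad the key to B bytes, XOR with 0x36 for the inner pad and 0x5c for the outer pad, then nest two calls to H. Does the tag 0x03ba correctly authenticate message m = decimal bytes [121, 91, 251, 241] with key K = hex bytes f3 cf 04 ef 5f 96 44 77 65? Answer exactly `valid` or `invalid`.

Key hex bytes f3 cf 04 ef 5f 96 44 77 65 is 9 bytes > B = 7, so hash it first: H(key) = 04 ca, then zero-pad to 7 bytes: K' = 04 ca 00 00 00 00 00.
K' ⊕ ipad = 32 fc 36 36 36 36 36; K' ⊕ opad = 58 96 5c 5c 5c 5c 5c.
Inner hash: sum = 50+252+54+54+54+54+54+121+91+251+241 = 1276 → 04 fc.
Outer hash (recomputed tag): sum = 88+150+92+92+92+92+92+4+252 = 954 → 03 ba.
Recomputed tag = 03ba; claimed = 03ba → match.

valid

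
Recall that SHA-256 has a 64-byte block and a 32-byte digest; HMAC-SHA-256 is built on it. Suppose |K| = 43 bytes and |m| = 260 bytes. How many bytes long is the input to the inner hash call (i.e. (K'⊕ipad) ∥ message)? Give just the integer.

Key is 43 ≤ 64 bytes, zero-padded: |K'| = 64.
Inner input = (K'⊕ipad) ∥ m → 64 + 260 = 324 bytes.

324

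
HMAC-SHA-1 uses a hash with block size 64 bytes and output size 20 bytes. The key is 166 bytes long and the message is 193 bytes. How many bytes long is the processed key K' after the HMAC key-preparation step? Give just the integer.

64

Key is 166 > 64 bytes, so it is hashed to 20 bytes then zero-padded to 64: |K'| = 64.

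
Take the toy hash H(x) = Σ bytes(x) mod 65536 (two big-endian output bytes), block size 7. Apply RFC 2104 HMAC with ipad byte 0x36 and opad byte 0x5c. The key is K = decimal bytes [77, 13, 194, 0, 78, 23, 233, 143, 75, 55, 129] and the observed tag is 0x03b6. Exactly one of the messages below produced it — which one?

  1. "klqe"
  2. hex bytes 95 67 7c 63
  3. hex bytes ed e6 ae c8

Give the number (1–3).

2

Key decimal bytes [77, 13, 194, 0, 78, 23, 233, 143, 75, 55, 129] = 4d 0d c2 00 4e 17 e9 8f 4b 37 81 is 11 bytes > B = 7, so hash it first: H(key) = 03 fc, then zero-pad to 7 bytes: K' = 03 fc 00 00 00 00 00.
K' ⊕ ipad = 35 ca 36 36 36 36 36; K' ⊕ opad = 5f a0 5c 5c 5c 5c 5c.
m1: inner = H(35 ca 36 36 36 36 36 6b 6c 71 65) = 03 ba; tag = H(5f a0 5c 5c 5c 5c 5c 03 ba) = 0388
m2: inner = H(35 ca 36 36 36 36 36 95 67 7c 63) = 03 e8; tag = H(5f a0 5c 5c 5c 5c 5c 03 e8) = 03b6 ← matches
m3: inner = H(35 ca 36 36 36 36 36 ed e6 ae c8) = 05 56; tag = H(5f a0 5c 5c 5c 5c 5c 05 56) = 0326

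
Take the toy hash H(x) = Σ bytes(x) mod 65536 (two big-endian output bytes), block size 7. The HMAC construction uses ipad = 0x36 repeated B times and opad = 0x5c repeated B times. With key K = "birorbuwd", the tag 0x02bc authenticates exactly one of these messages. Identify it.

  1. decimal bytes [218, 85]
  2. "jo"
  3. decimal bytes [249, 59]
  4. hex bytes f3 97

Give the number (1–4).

2

Key "birorbuwd" = 62 69 72 6f 72 62 75 77 64 is 9 bytes > B = 7, so hash it first: H(key) = 03 d0, then zero-pad to 7 bytes: K' = 03 d0 00 00 00 00 00.
K' ⊕ ipad = 35 e6 36 36 36 36 36; K' ⊕ opad = 5f 8c 5c 5c 5c 5c 5c.
m1: inner = H(35 e6 36 36 36 36 36 da 55) = 03 58; tag = H(5f 8c 5c 5c 5c 5c 5c 03 58) = 0312
m2: inner = H(35 e6 36 36 36 36 36 6a 6f) = 03 02; tag = H(5f 8c 5c 5c 5c 5c 5c 03 02) = 02bc ← matches
m3: inner = H(35 e6 36 36 36 36 36 f9 3b) = 03 5d; tag = H(5f 8c 5c 5c 5c 5c 5c 03 5d) = 0317
m4: inner = H(35 e6 36 36 36 36 36 f3 97) = 03 b3; tag = H(5f 8c 5c 5c 5c 5c 5c 03 b3) = 036d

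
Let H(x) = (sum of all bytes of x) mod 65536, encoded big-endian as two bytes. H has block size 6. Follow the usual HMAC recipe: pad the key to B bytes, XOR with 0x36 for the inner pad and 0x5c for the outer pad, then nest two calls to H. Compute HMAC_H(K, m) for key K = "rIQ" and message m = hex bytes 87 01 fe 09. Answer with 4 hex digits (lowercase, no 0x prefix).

01c2

Key "rIQ" = 72 49 51 is 3 bytes ≤ B = 6; zero-pad to 6 bytes: K' = 72 49 51 00 00 00.
K' ⊕ ipad = 44 7f 67 36 36 36.  K' ⊕ opad = 2e 15 0d 5c 5c 5c.
Inner input = (K'⊕ipad) ∥ m = 44 7f 67 36 36 36 ∥ 87 01 fe 09.
Inner hash: sum = 68+127+103+54+54+54+135+1+254+9 = 859 → 03 5b.
Outer input = (K'⊕opad) ∥ inner = 2e 15 0d 5c 5c 5c ∥ 03 5b.
Outer hash (tag): sum = 46+21+13+92+92+92+3+91 = 450 → 01 c2.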